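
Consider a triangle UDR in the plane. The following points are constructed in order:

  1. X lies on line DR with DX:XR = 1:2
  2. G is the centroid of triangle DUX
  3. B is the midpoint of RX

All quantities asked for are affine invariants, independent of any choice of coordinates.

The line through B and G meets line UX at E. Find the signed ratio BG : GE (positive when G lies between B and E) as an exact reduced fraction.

Set U = (0, 0), D = (1, 0), R = (0, 1); any affine frame gives the same invariant.
1. X lies on line DR with DX:XR = 1:2 ⇒ X = (2/3, 1/3)
2. G is the centroid of triangle DUX ⇒ G = (5/9, 1/9)
3. B is the midpoint of RX ⇒ B = (1/3, 2/3)
line BG meets UX at E = (1/2, 1/4)
G = B + t·(E−B) with t = 4/3, so BG:GE = 4/3:-1/3

BG:GE = -4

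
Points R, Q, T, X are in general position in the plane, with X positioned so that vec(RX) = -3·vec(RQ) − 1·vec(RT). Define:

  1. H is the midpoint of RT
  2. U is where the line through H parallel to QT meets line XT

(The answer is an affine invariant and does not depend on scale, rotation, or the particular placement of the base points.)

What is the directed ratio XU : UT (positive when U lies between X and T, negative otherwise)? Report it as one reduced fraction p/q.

Assign R = (0, 0), Q = (1, 0), T = (0, 1), X = (-3, -1) — the answer is frame-independent, so this choice is without loss of generality.
1. H is the midpoint of RT ⇒ H = (0, 1/2)
2. U is where the line through H parallel to QT meets line XT ⇒ U = (-3/10, 4/5)
U = X + t·(T−X) with t = 9/10, so XU:UT = t:(1−t) = 9/10:1/10

XU:UT = 9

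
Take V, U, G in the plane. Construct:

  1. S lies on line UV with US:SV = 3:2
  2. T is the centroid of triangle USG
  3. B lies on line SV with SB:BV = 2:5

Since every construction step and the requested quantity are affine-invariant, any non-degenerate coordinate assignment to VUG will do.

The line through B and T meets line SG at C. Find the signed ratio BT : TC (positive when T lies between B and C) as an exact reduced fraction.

BT:TC = -11/7

Work in coordinates with V = (0, 0), U = (1, 0), G = (0, 1).
1. S lies on line UV with US:SV = 3:2 ⇒ S = (2/5, 0)
2. T is the centroid of triangle USG ⇒ T = (7/15, 1/3)
3. B lies on line SV with SB:BV = 2:5 ⇒ B = (2/7, 0)
line BT meets SG at C = (58/165, 4/33)
T = B + t·(C−B) with t = 11/4, so BT:TC = 11/4:-7/4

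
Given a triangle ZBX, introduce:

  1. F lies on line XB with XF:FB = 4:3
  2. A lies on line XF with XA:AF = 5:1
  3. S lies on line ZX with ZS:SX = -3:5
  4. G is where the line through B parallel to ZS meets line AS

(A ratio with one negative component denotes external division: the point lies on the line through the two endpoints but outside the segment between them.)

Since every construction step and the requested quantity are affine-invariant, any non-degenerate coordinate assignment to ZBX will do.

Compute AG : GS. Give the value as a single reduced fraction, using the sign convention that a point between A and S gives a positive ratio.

Set Z = (0, 0), B = (1, 0), X = (0, 1); any affine frame gives the same invariant.
1. F lies on line XB with XF:FB = 4:3 ⇒ F = (4/7, 3/7)
2. A lies on line XF with XA:AF = 5:1 ⇒ A = (10/21, 11/21)
3. S lies on line ZX with ZS:SX = -3:5 ⇒ S = (0, -3/2)
4. G is where the line through B parallel to ZS meets line AS ⇒ G = (1, 11/4)
G = A + t·(S−A) with t = -11/10, so AG:GS = t:(1−t) = -11/10:21/10

AG:GS = -11/21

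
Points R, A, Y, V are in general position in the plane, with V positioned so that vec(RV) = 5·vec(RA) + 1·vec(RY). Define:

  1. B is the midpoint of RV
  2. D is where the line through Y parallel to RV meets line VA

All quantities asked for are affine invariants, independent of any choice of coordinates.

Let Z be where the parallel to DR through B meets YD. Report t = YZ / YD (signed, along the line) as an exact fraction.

t = 11/10

Set R = (0, 0), A = (1, 0), Y = (0, 1), V = (5, 1); any affine frame gives the same invariant.
1. B is the midpoint of RV ⇒ B = (5/2, 1/2)
2. D is where the line through Y parallel to RV meets line VA ⇒ D = (25, 6)
through B parallel to DR: direction (-25, -6); meets YD at Z = (55/2, 13/2)
Z = Y + t·(D−Y) with t = 11/10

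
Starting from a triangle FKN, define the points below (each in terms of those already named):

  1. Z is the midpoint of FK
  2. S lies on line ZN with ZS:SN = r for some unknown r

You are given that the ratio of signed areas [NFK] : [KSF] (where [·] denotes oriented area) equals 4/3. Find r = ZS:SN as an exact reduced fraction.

r = 3

Work in coordinates with F = (0, 0), K = (1, 0), N = (0, 1).
1. Z is the midpoint of FK ⇒ Z = (1/2, 0)
2. With ZS:SN = r, write λ = r/(r+1) so S = Z + λ·(N−Z); S is affine-linear in λ
Every point depending on S is an affine combination of S and λ-independent points, so each such coordinate is linear in λ; the λ² term in each signed area is a multiple of (N−Z)×(N−Z) = 0, so 2·[NFK] and 2·[KSF] are each linear in λ. Evaluating at λ=0 and λ=1:
  2·[NFK] = 1,   2·[KSF] = λ
So [NFK]:[KSF] = (1) / (λ). Setting this equal to 4/3:
  1 = 4/3·(λ)  ⇒  λ = 3/4
Then r = λ/(1−λ) = (3/4)/(1/4) = 3. Check: with r = 3, S = (1/8, 3/4) and [NFK]:[KSF] = 4/3 as required.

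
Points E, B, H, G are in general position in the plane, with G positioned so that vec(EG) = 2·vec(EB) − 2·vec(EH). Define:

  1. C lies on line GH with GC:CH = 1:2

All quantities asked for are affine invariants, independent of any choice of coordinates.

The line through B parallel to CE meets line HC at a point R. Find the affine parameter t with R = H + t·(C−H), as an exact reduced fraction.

t = 1/4

Choose coordinates E = (0, 0), B = (1, 0), H = (0, 1), G = (2, -2).
1. C lies on line GH with GC:CH = 1:2 ⇒ C = (4/3, -1)
through B parallel to CE: direction (-4/3, 1); meets HC at R = (1/3, 1/2)
R = H + t·(C−H) with t = 1/4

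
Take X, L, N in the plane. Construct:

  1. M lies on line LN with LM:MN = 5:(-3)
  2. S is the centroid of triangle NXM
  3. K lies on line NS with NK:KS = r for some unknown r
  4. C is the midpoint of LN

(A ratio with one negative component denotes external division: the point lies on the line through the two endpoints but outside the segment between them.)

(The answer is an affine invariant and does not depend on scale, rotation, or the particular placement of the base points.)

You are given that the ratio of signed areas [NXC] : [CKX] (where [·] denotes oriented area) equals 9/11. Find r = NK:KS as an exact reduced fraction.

r = 1/2

Assign X = (0, 0), L = (1, 0), N = (0, 1) — the answer is frame-independent, so this choice is without loss of generality.
1. M lies on line LN with LM:MN = 5:(-3) ⇒ M = (-3/2, 5/2)
2. S is the centroid of triangle NXM ⇒ S = (-1/2, 7/6)
3. With NK:KS = r, write λ = r/(r+1) so K = N + λ·(S−N); K is affine-linear in λ
4. C is the midpoint of LN ⇒ C = (1/2, 1/2)
Every point depending on K is an affine combination of K and λ-independent points, so each such coordinate is linear in λ; the λ² term in each signed area is a multiple of (S−N)×(S−N) = 0, so 2·[NXC] and 2·[CKX] are each linear in λ. Evaluating at λ=0 and λ=1:
  2·[NXC] = 1/2,   2·[CKX] = 1/3·λ + 1/2
So [NXC]:[CKX] = (1/2) / (1/3·λ + 1/2). Setting this equal to 9/11:
  1/2 = 9/11·(1/3·λ + 1/2)  ⇒  λ = 1/3
Then r = λ/(1−λ) = (1/3)/(2/3) = 1/2. Check: with r = 1/2, K = (-1/6, 19/18) and [NXC]:[CKX] = 9/11 as required.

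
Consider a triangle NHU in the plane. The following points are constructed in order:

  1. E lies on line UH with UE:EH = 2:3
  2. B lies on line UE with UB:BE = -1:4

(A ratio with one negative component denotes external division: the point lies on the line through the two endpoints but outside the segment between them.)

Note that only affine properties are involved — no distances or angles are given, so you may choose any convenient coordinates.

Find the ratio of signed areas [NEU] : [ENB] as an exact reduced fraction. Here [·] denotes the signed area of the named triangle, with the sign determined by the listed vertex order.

Set N = (0, 0), H = (1, 0), U = (0, 1); any affine frame gives the same invariant.
1. E lies on line UH with UE:EH = 2:3 ⇒ E = (2/5, 3/5)
2. B lies on line UE with UB:BE = -1:4 ⇒ B = (-2/15, 17/15)
2·[NEU] = 2/5, 2·[ENB] = -8/15
[NEU]:[ENB] = 2/5:-8/15 = -3/4

[NEU]:[ENB] = -3/4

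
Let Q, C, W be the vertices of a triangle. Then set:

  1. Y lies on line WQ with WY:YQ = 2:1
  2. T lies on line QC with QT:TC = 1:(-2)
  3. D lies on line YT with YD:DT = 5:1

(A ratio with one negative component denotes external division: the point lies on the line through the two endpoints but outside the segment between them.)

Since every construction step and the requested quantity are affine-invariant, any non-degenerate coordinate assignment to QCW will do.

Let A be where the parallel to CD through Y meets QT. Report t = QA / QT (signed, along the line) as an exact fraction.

Work in coordinates with Q = (0, 0), C = (1, 0), W = (0, 1).
1. Y lies on line WQ with WY:YQ = 2:1 ⇒ Y = (0, 1/3)
2. T lies on line QC with QT:TC = 1:(-2) ⇒ T = (-1, 0)
3. D lies on line YT with YD:DT = 5:1 ⇒ D = (-5/6, 1/18)
through Y parallel to CD: direction (-11/6, 1/18); meets QT at A = (11, 0)
A = Q + t·(T−Q) with t = -11

t = -11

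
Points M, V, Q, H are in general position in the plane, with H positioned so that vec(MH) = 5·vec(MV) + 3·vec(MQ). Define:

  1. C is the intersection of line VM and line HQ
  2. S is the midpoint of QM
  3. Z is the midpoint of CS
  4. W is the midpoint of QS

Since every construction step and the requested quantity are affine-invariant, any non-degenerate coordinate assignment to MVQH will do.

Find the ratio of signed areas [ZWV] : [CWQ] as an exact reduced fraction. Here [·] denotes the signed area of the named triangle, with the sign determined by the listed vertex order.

[ZWV]:[CWQ] = -23/10

Work in coordinates with M = (0, 0), V = (1, 0), Q = (0, 1), H = (5, 3).
1. C is the intersection of line VM and line HQ ⇒ C = (-5/2, 0)
2. S is the midpoint of QM ⇒ S = (0, 1/2)
3. Z is the midpoint of CS ⇒ Z = (-5/4, 1/4)
4. W is the midpoint of QS ⇒ W = (0, 3/4)
2·[ZWV] = -23/16, 2·[CWQ] = 5/8
[ZWV]:[CWQ] = -23/16:5/8 = -23/10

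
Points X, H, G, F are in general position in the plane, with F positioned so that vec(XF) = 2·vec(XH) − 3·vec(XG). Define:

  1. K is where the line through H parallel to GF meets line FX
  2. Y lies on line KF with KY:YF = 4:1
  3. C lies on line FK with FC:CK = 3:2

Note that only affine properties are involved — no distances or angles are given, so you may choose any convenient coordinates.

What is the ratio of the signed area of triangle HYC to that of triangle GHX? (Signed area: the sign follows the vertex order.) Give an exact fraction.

[HYC]:[GHX] = -6/5

Set X = (0, 0), H = (1, 0), G = (0, 1), F = (2, -3); any affine frame gives the same invariant.
1. K is where the line through H parallel to GF meets line FX ⇒ K = (4, -6)
2. Y lies on line KF with KY:YF = 4:1 ⇒ Y = (12/5, -18/5)
3. C lies on line FK with FC:CK = 3:2 ⇒ C = (16/5, -24/5)
2·[HYC] = 6/5, 2·[GHX] = -1
[HYC]:[GHX] = 6/5:-1 = -6/5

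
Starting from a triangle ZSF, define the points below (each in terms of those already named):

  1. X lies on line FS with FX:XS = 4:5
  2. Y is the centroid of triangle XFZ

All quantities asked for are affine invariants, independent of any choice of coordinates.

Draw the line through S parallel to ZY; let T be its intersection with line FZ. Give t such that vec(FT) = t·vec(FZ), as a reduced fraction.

t = 9/2

Work in coordinates with Z = (0, 0), S = (1, 0), F = (0, 1).
1. X lies on line FS with FX:XS = 4:5 ⇒ X = (4/9, 5/9)
2. Y is the centroid of triangle XFZ ⇒ Y = (4/27, 14/27)
through S parallel to ZY: direction (4/27, 14/27); meets FZ at T = (0, -7/2)
T = F + t·(Z−F) with t = 9/2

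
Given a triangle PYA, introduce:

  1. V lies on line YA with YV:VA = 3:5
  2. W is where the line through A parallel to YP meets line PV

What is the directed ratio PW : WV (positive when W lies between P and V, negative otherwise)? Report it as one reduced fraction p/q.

Choose coordinates P = (0, 0), Y = (1, 0), A = (0, 1).
1. V lies on line YA with YV:VA = 3:5 ⇒ V = (5/8, 3/8)
2. W is where the line through A parallel to YP meets line PV ⇒ W = (5/3, 1)
W = P + t·(V−P) with t = 8/3, so PW:WV = t:(1−t) = 8/3:-5/3

PW:WV = -8/5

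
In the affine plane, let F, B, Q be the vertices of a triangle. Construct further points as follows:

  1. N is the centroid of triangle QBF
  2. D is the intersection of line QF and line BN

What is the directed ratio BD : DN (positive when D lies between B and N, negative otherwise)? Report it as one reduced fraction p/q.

BD:DN = -3

Set F = (0, 0), B = (1, 0), Q = (0, 1); any affine frame gives the same invariant.
1. N is the centroid of triangle QBF ⇒ N = (1/3, 1/3)
2. D is the intersection of line QF and line BN ⇒ D = (0, 1/2)
D = B + t·(N−B) with t = 3/2, so BD:DN = t:(1−t) = 3/2:-1/2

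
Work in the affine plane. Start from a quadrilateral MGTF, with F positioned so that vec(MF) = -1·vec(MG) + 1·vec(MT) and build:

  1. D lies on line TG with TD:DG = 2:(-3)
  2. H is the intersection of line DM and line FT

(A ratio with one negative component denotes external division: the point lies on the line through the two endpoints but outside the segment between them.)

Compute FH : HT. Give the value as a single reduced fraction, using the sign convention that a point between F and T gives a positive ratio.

FH:HT = 1/2

Choose coordinates M = (0, 0), G = (1, 0), T = (0, 1), F = (-1, 1).
1. D lies on line TG with TD:DG = 2:(-3) ⇒ D = (-2, 3)
2. H is the intersection of line DM and line FT ⇒ H = (-2/3, 1)
H = F + t·(T−F) with t = 1/3, so FH:HT = t:(1−t) = 1/3:2/3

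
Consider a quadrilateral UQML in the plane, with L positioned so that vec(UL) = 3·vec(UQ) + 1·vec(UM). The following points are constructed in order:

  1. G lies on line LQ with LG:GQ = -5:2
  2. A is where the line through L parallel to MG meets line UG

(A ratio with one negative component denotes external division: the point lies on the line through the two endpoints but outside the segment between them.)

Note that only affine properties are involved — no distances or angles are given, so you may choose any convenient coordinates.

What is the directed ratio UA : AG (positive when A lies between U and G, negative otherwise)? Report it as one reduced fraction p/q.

Choose coordinates U = (0, 0), Q = (1, 0), M = (0, 1), L = (3, 1).
1. G lies on line LQ with LG:GQ = -5:2 ⇒ G = (-1/3, -2/3)
2. A is where the line through L parallel to MG meets line UG ⇒ A = (14/3, 28/3)
A = U + t·(G−U) with t = -14, so UA:AG = t:(1−t) = -14:15

UA:AG = -14/15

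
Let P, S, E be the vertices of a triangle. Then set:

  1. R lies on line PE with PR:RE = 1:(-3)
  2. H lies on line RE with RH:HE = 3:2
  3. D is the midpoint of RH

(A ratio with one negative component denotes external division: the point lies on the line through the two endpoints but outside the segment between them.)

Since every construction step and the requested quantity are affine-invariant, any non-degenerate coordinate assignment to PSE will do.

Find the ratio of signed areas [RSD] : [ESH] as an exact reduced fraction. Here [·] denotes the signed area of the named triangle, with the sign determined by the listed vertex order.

[RSD]:[ESH] = -3/4

Assign P = (0, 0), S = (1, 0), E = (0, 1) — the answer is frame-independent, so this choice is without loss of generality.
1. R lies on line PE with PR:RE = 1:(-3) ⇒ R = (0, -1/2)
2. H lies on line RE with RH:HE = 3:2 ⇒ H = (0, 2/5)
3. D is the midpoint of RH ⇒ D = (0, -1/20)
2·[RSD] = 9/20, 2·[ESH] = -3/5
[RSD]:[ESH] = 9/20:-3/5 = -3/4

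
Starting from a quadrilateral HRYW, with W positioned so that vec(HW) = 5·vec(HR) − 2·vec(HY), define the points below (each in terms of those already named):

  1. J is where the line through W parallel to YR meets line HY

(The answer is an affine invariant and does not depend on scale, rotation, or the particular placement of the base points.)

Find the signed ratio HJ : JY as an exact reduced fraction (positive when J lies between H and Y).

HJ:JY = -3/2

Choose coordinates H = (0, 0), R = (1, 0), Y = (0, 1), W = (5, -2).
1. J is where the line through W parallel to YR meets line HY ⇒ J = (0, 3)
J = H + t·(Y−H) with t = 3, so HJ:JY = t:(1−t) = 3:-2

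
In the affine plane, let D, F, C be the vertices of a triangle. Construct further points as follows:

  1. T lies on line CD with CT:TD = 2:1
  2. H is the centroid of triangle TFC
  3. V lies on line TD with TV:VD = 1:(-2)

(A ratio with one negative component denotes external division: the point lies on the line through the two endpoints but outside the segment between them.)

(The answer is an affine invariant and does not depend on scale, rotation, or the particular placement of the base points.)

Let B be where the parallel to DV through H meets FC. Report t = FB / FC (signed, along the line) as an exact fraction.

Set D = (0, 0), F = (1, 0), C = (0, 1); any affine frame gives the same invariant.
1. T lies on line CD with CT:TD = 2:1 ⇒ T = (0, 1/3)
2. H is the centroid of triangle TFC ⇒ H = (1/3, 4/9)
3. V lies on line TD with TV:VD = 1:(-2) ⇒ V = (0, 2/3)
through H parallel to DV: direction (0, 2/3); meets FC at B = (1/3, 2/3)
B = F + t·(C−F) with t = 2/3

t = 2/3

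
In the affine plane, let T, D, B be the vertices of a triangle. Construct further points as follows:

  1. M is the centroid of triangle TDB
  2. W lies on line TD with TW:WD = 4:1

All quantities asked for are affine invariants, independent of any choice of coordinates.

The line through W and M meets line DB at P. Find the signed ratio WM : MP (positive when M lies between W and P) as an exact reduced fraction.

WM:MP = -2/5

Set T = (0, 0), D = (1, 0), B = (0, 1); any affine frame gives the same invariant.
1. M is the centroid of triangle TDB ⇒ M = (1/3, 1/3)
2. W lies on line TD with TW:WD = 4:1 ⇒ W = (4/5, 0)
line WM meets DB at P = (3/2, -1/2)
M = W + t·(P−W) with t = -2/3, so WM:MP = -2/3:5/3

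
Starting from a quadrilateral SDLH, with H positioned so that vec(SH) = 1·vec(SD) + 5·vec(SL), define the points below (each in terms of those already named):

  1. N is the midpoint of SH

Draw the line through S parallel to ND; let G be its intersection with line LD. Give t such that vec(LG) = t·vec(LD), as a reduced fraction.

Set S = (0, 0), D = (1, 0), L = (0, 1), H = (1, 5); any affine frame gives the same invariant.
1. N is the midpoint of SH ⇒ N = (1/2, 5/2)
through S parallel to ND: direction (1/2, -5/2); meets LD at G = (-1/4, 5/4)
G = L + t·(D−L) with t = -1/4

t = -1/4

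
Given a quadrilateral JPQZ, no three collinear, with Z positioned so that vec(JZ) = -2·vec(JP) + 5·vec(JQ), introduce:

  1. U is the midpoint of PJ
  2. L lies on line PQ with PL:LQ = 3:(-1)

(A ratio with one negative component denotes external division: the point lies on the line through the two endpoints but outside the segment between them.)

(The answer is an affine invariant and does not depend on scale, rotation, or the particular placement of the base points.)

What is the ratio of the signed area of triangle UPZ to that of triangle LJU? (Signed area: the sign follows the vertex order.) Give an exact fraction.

[UPZ]:[LJU] = 10/3

Assign J = (0, 0), P = (1, 0), Q = (0, 1), Z = (-2, 5) — the answer is frame-independent, so this choice is without loss of generality.
1. U is the midpoint of PJ ⇒ U = (1/2, 0)
2. L lies on line PQ with PL:LQ = 3:(-1) ⇒ L = (-1/2, 3/2)
2·[UPZ] = 5/2, 2·[LJU] = 3/4
[UPZ]:[LJU] = 5/2:3/4 = 10/3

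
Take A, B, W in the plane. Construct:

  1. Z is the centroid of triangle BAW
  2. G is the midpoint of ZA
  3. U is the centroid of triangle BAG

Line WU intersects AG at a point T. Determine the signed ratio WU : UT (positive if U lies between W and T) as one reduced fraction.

Work in coordinates with A = (0, 0), B = (1, 0), W = (0, 1).
1. Z is the centroid of triangle BAW ⇒ Z = (1/3, 1/3)
2. G is the midpoint of ZA ⇒ G = (1/6, 1/6)
3. U is the centroid of triangle BAG ⇒ U = (7/18, 1/18)
line WU meets AG at T = (7/24, 7/24)
U = W + t·(T−W) with t = 4/3, so WU:UT = 4/3:-1/3

WU:UT = -4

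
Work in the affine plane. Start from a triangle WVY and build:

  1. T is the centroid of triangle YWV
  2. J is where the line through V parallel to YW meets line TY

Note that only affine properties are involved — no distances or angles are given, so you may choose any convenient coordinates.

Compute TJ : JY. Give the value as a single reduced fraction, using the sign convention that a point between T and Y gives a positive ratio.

Set W = (0, 0), V = (1, 0), Y = (0, 1); any affine frame gives the same invariant.
1. T is the centroid of triangle YWV ⇒ T = (1/3, 1/3)
2. J is where the line through V parallel to YW meets line TY ⇒ J = (1, -1)
J = T + t·(Y−T) with t = -2, so TJ:JY = t:(1−t) = -2:3

TJ:JY = -2/3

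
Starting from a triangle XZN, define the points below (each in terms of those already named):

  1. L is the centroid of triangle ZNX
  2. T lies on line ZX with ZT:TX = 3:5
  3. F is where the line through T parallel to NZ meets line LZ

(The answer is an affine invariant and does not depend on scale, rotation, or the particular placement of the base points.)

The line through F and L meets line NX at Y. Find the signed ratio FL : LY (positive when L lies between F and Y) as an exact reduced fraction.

FL:LY = -1/4

Assign X = (0, 0), Z = (1, 0), N = (0, 1) — the answer is frame-independent, so this choice is without loss of generality.
1. L is the centroid of triangle ZNX ⇒ L = (1/3, 1/3)
2. T lies on line ZX with ZT:TX = 3:5 ⇒ T = (5/8, 0)
3. F is where the line through T parallel to NZ meets line LZ ⇒ F = (1/4, 3/8)
line FL meets NX at Y = (0, 1/2)
L = F + t·(Y−F) with t = -1/3, so FL:LY = -1/3:4/3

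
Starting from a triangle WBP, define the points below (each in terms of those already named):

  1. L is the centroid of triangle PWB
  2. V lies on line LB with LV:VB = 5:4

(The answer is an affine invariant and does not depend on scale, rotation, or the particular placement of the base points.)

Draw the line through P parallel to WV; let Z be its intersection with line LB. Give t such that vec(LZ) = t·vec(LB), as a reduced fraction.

Choose coordinates W = (0, 0), B = (1, 0), P = (0, 1).
1. L is the centroid of triangle PWB ⇒ L = (1/3, 1/3)
2. V lies on line LB with LV:VB = 5:4 ⇒ V = (19/27, 4/27)
through P parallel to WV: direction (19/27, 4/27); meets LB at Z = (-19/27, 23/27)
Z = L + t·(B−L) with t = -14/9

t = -14/9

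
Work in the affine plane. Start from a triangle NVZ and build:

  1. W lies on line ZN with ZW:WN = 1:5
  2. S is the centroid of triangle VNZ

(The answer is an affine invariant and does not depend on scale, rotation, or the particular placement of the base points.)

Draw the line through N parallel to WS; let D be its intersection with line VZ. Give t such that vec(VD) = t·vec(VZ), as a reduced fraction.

t = 3

Choose coordinates N = (0, 0), V = (1, 0), Z = (0, 1).
1. W lies on line ZN with ZW:WN = 1:5 ⇒ W = (0, 5/6)
2. S is the centroid of triangle VNZ ⇒ S = (1/3, 1/3)
through N parallel to WS: direction (1/3, -1/2); meets VZ at D = (-2, 3)
D = V + t·(Z−V) with t = 3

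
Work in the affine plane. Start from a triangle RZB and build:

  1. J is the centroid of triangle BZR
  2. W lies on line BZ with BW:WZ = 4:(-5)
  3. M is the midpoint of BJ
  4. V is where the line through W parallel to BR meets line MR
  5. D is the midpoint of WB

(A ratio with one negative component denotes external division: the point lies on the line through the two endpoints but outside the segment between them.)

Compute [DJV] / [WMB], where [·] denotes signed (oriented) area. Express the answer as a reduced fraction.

[DJV]:[WMB] = -149/2

Choose coordinates R = (0, 0), Z = (1, 0), B = (0, 1).
1. J is the centroid of triangle BZR ⇒ J = (1/3, 1/3)
2. W lies on line BZ with BW:WZ = 4:(-5) ⇒ W = (-4, 5)
3. M is the midpoint of BJ ⇒ M = (1/6, 2/3)
4. V is where the line through W parallel to BR meets line MR ⇒ V = (-4, -16)
5. D is the midpoint of WB ⇒ D = (-2, 3)
2·[DJV] = -149/3, 2·[WMB] = 2/3
[DJV]:[WMB] = -149/3:2/3 = -149/2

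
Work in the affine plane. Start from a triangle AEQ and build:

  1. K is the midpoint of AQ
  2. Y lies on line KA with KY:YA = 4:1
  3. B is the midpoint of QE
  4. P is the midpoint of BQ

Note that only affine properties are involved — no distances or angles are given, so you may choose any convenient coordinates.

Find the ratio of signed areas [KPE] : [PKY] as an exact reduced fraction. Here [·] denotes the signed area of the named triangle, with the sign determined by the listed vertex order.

[KPE]:[PKY] = -15/4

Set A = (0, 0), E = (1, 0), Q = (0, 1); any affine frame gives the same invariant.
1. K is the midpoint of AQ ⇒ K = (0, 1/2)
2. Y lies on line KA with KY:YA = 4:1 ⇒ Y = (0, 1/10)
3. B is the midpoint of QE ⇒ B = (1/2, 1/2)
4. P is the midpoint of BQ ⇒ P = (1/4, 3/4)
2·[KPE] = -3/8, 2·[PKY] = 1/10
[KPE]:[PKY] = -3/8:1/10 = -15/4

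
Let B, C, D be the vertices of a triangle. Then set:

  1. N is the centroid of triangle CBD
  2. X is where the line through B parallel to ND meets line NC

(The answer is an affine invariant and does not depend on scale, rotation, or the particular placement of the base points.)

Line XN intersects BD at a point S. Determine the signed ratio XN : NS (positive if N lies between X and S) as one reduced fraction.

XN:NS = -2

Work in coordinates with B = (0, 0), C = (1, 0), D = (0, 1).
1. N is the centroid of triangle CBD ⇒ N = (1/3, 1/3)
2. X is where the line through B parallel to ND meets line NC ⇒ X = (-1/3, 2/3)
line XN meets BD at S = (0, 1/2)
N = X + t·(S−X) with t = 2, so XN:NS = 2:-1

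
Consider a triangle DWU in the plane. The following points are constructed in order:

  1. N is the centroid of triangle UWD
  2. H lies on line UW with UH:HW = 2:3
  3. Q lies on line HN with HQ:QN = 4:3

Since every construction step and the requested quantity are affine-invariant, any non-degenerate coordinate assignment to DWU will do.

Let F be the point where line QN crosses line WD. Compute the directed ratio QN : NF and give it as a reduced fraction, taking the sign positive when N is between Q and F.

Set D = (0, 0), W = (1, 0), U = (0, 1); any affine frame gives the same invariant.
1. N is the centroid of triangle UWD ⇒ N = (1/3, 1/3)
2. H lies on line UW with UH:HW = 2:3 ⇒ H = (2/5, 3/5)
3. Q lies on line HN with HQ:QN = 4:3 ⇒ Q = (38/105, 47/105)
line QN meets WD at F = (1/4, 0)
N = Q + t·(F−Q) with t = 12/47, so QN:NF = 12/47:35/47

QN:NF = 12/35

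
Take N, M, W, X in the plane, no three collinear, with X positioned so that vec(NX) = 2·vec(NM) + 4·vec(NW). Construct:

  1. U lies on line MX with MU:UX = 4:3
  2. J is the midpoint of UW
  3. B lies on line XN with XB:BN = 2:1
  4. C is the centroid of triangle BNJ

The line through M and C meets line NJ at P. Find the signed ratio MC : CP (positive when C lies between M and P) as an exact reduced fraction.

MC:CP = 205/2

Assign N = (0, 0), M = (1, 0), W = (0, 1), X = (2, 4) — the answer is frame-independent, so this choice is without loss of generality.
1. U lies on line MX with MU:UX = 4:3 ⇒ U = (11/7, 16/7)
2. J is the midpoint of UW ⇒ J = (11/14, 23/14)
3. B lies on line XN with XB:BN = 2:1 ⇒ B = (2/3, 4/3)
4. C is the centroid of triangle BNJ ⇒ C = (61/126, 125/126)
line MC meets NJ at P = (275/574, 575/574)
C = M + t·(P−M) with t = 205/207, so MC:CP = 205/207:2/207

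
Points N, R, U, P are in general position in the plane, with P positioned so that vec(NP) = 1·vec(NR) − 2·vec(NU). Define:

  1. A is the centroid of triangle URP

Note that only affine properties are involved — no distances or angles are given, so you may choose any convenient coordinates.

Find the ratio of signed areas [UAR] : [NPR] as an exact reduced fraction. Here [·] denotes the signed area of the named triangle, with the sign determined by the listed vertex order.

Assign N = (0, 0), R = (1, 0), U = (0, 1), P = (1, -2) — the answer is frame-independent, so this choice is without loss of generality.
1. A is the centroid of triangle URP ⇒ A = (2/3, -1/3)
2·[UAR] = 2/3, 2·[NPR] = 2
[UAR]:[NPR] = 2/3:2 = 1/3

[UAR]:[NPR] = 1/3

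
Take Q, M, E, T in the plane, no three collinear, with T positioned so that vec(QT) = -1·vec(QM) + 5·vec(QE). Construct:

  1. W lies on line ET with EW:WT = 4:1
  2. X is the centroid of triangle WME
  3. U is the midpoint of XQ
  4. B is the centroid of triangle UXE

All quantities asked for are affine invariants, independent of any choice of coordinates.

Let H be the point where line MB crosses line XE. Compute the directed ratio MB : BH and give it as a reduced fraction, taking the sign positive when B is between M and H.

MB:BH = 71

Work in coordinates with Q = (0, 0), M = (1, 0), E = (0, 1), T = (-1, 5).
1. W lies on line ET with EW:WT = 4:1 ⇒ W = (-4/5, 21/5)
2. X is the centroid of triangle WME ⇒ X = (1/15, 26/15)
3. U is the midpoint of XQ ⇒ U = (1/30, 13/15)
4. B is the centroid of triangle UXE ⇒ B = (1/30, 6/5)
line MB meets XE at H = (7/355, 432/355)
B = M + t·(H−M) with t = 71/72, so MB:BH = 71/72:1/72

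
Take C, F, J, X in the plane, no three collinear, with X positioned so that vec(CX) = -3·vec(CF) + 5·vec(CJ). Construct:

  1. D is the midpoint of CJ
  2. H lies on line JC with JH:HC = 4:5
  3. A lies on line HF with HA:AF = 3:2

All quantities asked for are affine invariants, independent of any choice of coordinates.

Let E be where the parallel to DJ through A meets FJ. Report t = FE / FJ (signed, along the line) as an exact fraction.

Choose coordinates C = (0, 0), F = (1, 0), J = (0, 1), X = (-3, 5).
1. D is the midpoint of CJ ⇒ D = (0, 1/2)
2. H lies on line JC with JH:HC = 4:5 ⇒ H = (0, 5/9)
3. A lies on line HF with HA:AF = 3:2 ⇒ A = (3/5, 2/9)
through A parallel to DJ: direction (0, 1/2); meets FJ at E = (3/5, 2/5)
E = F + t·(J−F) with t = 2/5

t = 2/5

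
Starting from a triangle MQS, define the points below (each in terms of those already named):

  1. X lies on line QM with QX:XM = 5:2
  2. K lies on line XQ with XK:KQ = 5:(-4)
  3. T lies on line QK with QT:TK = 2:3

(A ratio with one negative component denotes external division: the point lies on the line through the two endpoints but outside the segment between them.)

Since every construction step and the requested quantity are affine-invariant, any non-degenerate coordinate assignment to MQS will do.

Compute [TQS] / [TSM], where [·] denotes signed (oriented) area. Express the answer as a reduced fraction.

[TQS]:[TSM] = -8/15

Choose coordinates M = (0, 0), Q = (1, 0), S = (0, 1).
1. X lies on line QM with QX:XM = 5:2 ⇒ X = (2/7, 0)
2. K lies on line XQ with XK:KQ = 5:(-4) ⇒ K = (27/7, 0)
3. T lies on line QK with QT:TK = 2:3 ⇒ T = (15/7, 0)
2·[TQS] = -8/7, 2·[TSM] = 15/7
[TQS]:[TSM] = -8/7:15/7 = -8/15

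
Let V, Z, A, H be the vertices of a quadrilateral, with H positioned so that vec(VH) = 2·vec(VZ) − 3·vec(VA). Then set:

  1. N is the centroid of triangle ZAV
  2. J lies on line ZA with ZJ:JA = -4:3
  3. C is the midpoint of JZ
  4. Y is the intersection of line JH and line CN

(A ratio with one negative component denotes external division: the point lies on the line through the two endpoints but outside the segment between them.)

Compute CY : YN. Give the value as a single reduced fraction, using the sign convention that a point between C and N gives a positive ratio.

Assign V = (0, 0), Z = (1, 0), A = (0, 1), H = (2, -3) — the answer is frame-independent, so this choice is without loss of generality.
1. N is the centroid of triangle ZAV ⇒ N = (1/3, 1/3)
2. J lies on line ZA with ZJ:JA = -4:3 ⇒ J = (-3, 4)
3. C is the midpoint of JZ ⇒ C = (-1, 2)
4. Y is the intersection of line JH and line CN ⇒ Y = (-19/3, 26/3)
Y = C + t·(N−C) with t = -4, so CY:YN = t:(1−t) = -4:5

CY:YN = -4/5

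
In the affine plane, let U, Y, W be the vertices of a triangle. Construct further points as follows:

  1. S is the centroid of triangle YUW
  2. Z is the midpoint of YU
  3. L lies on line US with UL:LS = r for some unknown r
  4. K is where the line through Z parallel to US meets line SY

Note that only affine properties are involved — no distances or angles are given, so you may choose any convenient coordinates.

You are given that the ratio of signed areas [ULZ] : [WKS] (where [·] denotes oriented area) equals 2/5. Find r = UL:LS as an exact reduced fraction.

Work in coordinates with U = (0, 0), Y = (1, 0), W = (0, 1).
1. S is the centroid of triangle YUW ⇒ S = (1/3, 1/3)
2. Z is the midpoint of YU ⇒ Z = (1/2, 0)
3. With UL:LS = r, write λ = r/(r+1) so L = U + λ·(S−U); L is affine-linear in λ
4. K is where the line through Z parallel to US meets line SY ⇒ K = (2/3, 1/6)
Every point depending on L is an affine combination of L and λ-independent points, so each such coordinate is linear in λ; the λ² term in each signed area is a multiple of (S−U)×(S−U) = 0, so 2·[ULZ] and 2·[WKS] are each linear in λ. Evaluating at λ=0 and λ=1:
  2·[ULZ] = -1/6·λ,   2·[WKS] = -1/6
So [ULZ]:[WKS] = (-1/6·λ) / (-1/6). Setting this equal to 2/5:
  -1/6·λ = 2/5·(-1/6)  ⇒  λ = 2/5
Then r = λ/(1−λ) = (2/5)/(3/5) = 2/3. Check: with r = 2/3, L = (2/15, 2/15) and [ULZ]:[WKS] = 2/5 as required.

r = 2/3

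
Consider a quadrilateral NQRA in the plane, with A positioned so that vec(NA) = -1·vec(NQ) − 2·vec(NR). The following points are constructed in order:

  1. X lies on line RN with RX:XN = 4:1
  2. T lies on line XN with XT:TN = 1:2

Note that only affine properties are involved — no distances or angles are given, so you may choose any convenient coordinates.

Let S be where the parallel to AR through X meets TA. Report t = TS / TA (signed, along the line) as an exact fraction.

Work in coordinates with N = (0, 0), Q = (1, 0), R = (0, 1), A = (-1, -2).
1. X lies on line RN with RX:XN = 4:1 ⇒ X = (0, 1/5)
2. T lies on line XN with XT:TN = 1:2 ⇒ T = (0, 2/15)
through X parallel to AR: direction (1, 3); meets TA at S = (-1/13, -2/65)
S = T + t·(A−T) with t = 1/13

t = 1/13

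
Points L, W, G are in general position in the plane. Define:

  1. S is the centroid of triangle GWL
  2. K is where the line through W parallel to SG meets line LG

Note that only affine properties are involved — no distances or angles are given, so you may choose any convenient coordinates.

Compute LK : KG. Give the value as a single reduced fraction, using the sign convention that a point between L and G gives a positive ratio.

LK:KG = -2

Set L = (0, 0), W = (1, 0), G = (0, 1); any affine frame gives the same invariant.
1. S is the centroid of triangle GWL ⇒ S = (1/3, 1/3)
2. K is where the line through W parallel to SG meets line LG ⇒ K = (0, 2)
K = L + t·(G−L) with t = 2, so LK:KG = t:(1−t) = 2:-1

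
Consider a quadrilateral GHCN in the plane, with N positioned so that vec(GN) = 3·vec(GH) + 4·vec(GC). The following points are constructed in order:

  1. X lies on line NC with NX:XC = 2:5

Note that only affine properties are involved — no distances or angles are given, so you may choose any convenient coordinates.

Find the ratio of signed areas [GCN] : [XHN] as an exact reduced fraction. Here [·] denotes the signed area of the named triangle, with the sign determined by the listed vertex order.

Choose coordinates G = (0, 0), H = (1, 0), C = (0, 1), N = (3, 4).
1. X lies on line NC with NX:XC = 2:5 ⇒ X = (15/7, 22/7)
2·[GCN] = -3, 2·[XHN] = 12/7
[GCN]:[XHN] = -3:12/7 = -7/4

[GCN]:[XHN] = -7/4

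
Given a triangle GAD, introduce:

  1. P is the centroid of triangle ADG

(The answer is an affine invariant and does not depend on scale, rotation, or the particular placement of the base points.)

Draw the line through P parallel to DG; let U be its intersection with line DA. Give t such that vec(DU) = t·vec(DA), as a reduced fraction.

Choose coordinates G = (0, 0), A = (1, 0), D = (0, 1).
1. P is the centroid of triangle ADG ⇒ P = (1/3, 1/3)
through P parallel to DG: direction (0, -1); meets DA at U = (1/3, 2/3)
U = D + t·(A−D) with t = 1/3

t = 1/3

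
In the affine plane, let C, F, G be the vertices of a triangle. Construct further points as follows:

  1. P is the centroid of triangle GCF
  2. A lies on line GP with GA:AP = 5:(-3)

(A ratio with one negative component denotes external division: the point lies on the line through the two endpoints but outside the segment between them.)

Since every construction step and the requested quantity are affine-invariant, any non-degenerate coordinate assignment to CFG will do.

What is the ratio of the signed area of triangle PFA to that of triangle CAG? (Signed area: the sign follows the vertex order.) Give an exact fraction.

[PFA]:[CAG] = -3/5

Assign C = (0, 0), F = (1, 0), G = (0, 1) — the answer is frame-independent, so this choice is without loss of generality.
1. P is the centroid of triangle GCF ⇒ P = (1/3, 1/3)
2. A lies on line GP with GA:AP = 5:(-3) ⇒ A = (5/6, -2/3)
2·[PFA] = -1/2, 2·[CAG] = 5/6
[PFA]:[CAG] = -1/2:5/6 = -3/5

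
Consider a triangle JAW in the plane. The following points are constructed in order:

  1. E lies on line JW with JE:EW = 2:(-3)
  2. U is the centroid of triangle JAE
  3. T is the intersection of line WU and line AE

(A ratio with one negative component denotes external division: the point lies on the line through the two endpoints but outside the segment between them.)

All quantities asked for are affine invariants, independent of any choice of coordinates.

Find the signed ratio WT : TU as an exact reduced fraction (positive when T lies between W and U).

Set J = (0, 0), A = (1, 0), W = (0, 1); any affine frame gives the same invariant.
1. E lies on line JW with JE:EW = 2:(-3) ⇒ E = (0, -2)
2. U is the centroid of triangle JAE ⇒ U = (1/3, -2/3)
3. T is the intersection of line WU and line AE ⇒ T = (3/7, -8/7)
T = W + t·(U−W) with t = 9/7, so WT:TU = t:(1−t) = 9/7:-2/7

WT:TU = -9/2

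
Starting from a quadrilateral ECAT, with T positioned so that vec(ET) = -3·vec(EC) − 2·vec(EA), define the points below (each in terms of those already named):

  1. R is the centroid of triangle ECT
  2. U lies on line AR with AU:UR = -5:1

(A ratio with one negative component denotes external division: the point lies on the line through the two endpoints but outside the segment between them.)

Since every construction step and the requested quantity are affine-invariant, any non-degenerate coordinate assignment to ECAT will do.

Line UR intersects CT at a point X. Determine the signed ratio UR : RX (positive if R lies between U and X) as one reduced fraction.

Set E = (0, 0), C = (1, 0), A = (0, 1), T = (-3, -2); any affine frame gives the same invariant.
1. R is the centroid of triangle ECT ⇒ R = (-2/3, -2/3)
2. U lies on line AR with AU:UR = -5:1 ⇒ U = (-5/6, -13/12)
line UR meets CT at X = (-3/4, -7/8)
R = U + t·(X−U) with t = 2, so UR:RX = 2:-1

UR:RX = -2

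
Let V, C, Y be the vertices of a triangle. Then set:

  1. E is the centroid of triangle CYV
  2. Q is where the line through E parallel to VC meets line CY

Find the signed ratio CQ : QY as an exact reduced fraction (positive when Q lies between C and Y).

CQ:QY = 1/2

Set V = (0, 0), C = (1, 0), Y = (0, 1); any affine frame gives the same invariant.
1. E is the centroid of triangle CYV ⇒ E = (1/3, 1/3)
2. Q is where the line through E parallel to VC meets line CY ⇒ Q = (2/3, 1/3)
Q = C + t·(Y−C) with t = 1/3, so CQ:QY = t:(1−t) = 1/3:2/3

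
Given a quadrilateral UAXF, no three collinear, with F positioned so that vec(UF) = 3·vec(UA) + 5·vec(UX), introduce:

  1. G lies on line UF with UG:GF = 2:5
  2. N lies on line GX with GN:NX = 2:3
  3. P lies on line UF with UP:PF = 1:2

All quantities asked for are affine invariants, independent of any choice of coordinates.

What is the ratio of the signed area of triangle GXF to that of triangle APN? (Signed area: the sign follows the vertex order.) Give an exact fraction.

Set U = (0, 0), A = (1, 0), X = (0, 1), F = (3, 5); any affine frame gives the same invariant.
1. G lies on line UF with UG:GF = 2:5 ⇒ G = (6/7, 10/7)
2. N lies on line GX with GN:NX = 2:3 ⇒ N = (18/35, 44/35)
3. P lies on line UF with UP:PF = 1:2 ⇒ P = (1, 5/3)
2·[GXF] = -15/7, 2·[APN] = 17/21
[GXF]:[APN] = -15/7:17/21 = -45/17

[GXF]:[APN] = -45/17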